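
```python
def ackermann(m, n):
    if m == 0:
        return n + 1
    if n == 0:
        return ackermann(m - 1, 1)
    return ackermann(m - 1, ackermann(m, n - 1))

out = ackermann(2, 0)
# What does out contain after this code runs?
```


ackermann(2, 0)
n == 0: return ackermann(1, 1)
= ackermann(1, 1) = 3
= 3


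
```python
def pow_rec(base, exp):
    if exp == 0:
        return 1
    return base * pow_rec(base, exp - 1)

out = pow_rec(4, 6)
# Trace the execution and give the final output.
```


pow_rec(4, 6)
= 4 * pow_rec(4, 5)
= 4 * 4 * pow_rec(4, 4)
= 4 * 4 * 4 * pow_rec(4, 3)
= 4 * 4 * 4 * 4 * pow_rec(4, 2)
= 4 * 4 * 4 * 4 * 4 * pow_rec(4, 1)
= 4 * 4 * 4 * 4 * 4 * 4 * pow_rec(4, 0)
= 4 * 4 * 4 * 4 * 4 * 4 * 1
= 4096


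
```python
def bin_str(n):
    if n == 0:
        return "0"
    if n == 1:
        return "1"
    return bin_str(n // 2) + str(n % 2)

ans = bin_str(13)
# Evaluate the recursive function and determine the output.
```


bin_str(13)
= bin_str(6) + "1"
= bin_str(3) + "0" + "1"
= bin_str(1) + "1" + "0" + "1"
= "1" + "1" + "0" + "1"
= "1101"


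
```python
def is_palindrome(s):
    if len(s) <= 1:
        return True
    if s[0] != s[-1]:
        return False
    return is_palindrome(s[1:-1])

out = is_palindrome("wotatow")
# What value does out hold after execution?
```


is_palindrome("wotatow")
"wotatow": s[0]='w' == s[-1]='w' -> is_palindrome("otato")
"otato": s[0]='o' == s[-1]='o' -> is_palindrome("tat")
"tat": s[0]='t' == s[-1]='t' -> is_palindrome("a")
"a": len <= 1 -> True
= True


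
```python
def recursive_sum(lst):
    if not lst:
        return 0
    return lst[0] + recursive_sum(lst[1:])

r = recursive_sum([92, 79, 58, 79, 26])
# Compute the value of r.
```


recursive_sum([92, 79, 58, 79, 26])
= 92 + recursive_sum([79, 58, 79, 26])
= 92 + 79 + recursive_sum([58, 79, 26])
= 92 + 79 + 58 + recursive_sum([79, 26])
= 92 + 79 + 58 + 79 + recursive_sum([26])
= 92 + 79 + 58 + 79 + 26 + recursive_sum([])
= 92 + 79 + 58 + 79 + 26 + 0
= 334


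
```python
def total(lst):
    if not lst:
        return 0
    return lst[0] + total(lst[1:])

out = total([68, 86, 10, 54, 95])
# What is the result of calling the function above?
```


total([68, 86, 10, 54, 95])
= 68 + total([86, 10, 54, 95])
= 68 + 86 + total([10, 54, 95])
= 68 + 86 + 10 + total([54, 95])
= 68 + 86 + 10 + 54 + total([95])
= 68 + 86 + 10 + 54 + 95 + total([])
= 68 + 86 + 10 + 54 + 95 + 0
= 313


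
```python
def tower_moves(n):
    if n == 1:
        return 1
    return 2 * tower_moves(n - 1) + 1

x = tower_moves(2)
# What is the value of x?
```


tower_moves(2)
= 2 * tower_moves(1) + 1
Now compute bottom-up:
tower_moves(1) = 1
tower_moves(2) = 2 * 1 + 1 = 3
= 3


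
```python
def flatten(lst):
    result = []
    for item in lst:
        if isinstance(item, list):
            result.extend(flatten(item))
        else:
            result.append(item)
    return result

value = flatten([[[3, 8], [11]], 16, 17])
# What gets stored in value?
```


flatten([[[3, 8], [11]], 16, 17])
Processing each element:
  [[3, 8], [11]] is a list -> flatten recursively -> [3, 8, 11]
  16 is not a list -> append 16
  17 is not a list -> append 17
= [3, 8, 11, 16, 17]


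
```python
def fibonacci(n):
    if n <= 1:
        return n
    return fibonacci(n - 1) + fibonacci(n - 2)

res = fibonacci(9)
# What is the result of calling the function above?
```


fibonacci(9)
= fibonacci(8) + fibonacci(7)
= (fibonacci(7) + fibonacci(6)) + fibonacci(7)
Computing bottom-up: fibonacci(0)=0, fibonacci(1)=1, fibonacci(2)=1, fibonacci(3)=2, fibonacci(4)=3, fibonacci(5)=5, fibonacci(6)=8, fibonacci(7)=13, fibonacci(8)=21, fibonacci(9)=34
= 34


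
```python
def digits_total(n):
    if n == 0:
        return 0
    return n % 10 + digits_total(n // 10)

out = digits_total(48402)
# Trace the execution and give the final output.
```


digits_total(48402)
= 2 + digits_total(4840)
= 2 + 0 + digits_total(484)
= 2 + 0 + 4 + digits_total(48)
= 2 + 0 + 4 + 8 + digits_total(4)
= 2 + 0 + 4 + 8 + 4 + digits_total(0)
= 2 + 0 + 4 + 8 + 4 + 0
= 18


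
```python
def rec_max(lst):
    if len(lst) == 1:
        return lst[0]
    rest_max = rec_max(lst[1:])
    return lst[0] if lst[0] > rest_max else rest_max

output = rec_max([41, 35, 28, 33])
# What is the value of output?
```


rec_max([41, 35, 28, 33])
= compare 41 with rec_max([35, 28, 33])
= compare 35 with rec_max([28, 33])
= compare 28 with rec_max([33])
Base: rec_max([33]) = 33
compare 28 with 33: max = 33
compare 35 with 33: max = 35
compare 41 with 35: max = 41
= 41


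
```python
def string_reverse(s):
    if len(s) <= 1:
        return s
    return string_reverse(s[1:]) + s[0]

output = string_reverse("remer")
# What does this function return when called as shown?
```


string_reverse("remer")
= string_reverse("emer") + "r"
= string_reverse("mer") + "e" + "r"
= string_reverse("er") + "m" + "e" + "r"
= string_reverse("r") + "e" + "m" + "e" + "r"
= "r" + "e" + "m" + "e" + "r"
= "remer"


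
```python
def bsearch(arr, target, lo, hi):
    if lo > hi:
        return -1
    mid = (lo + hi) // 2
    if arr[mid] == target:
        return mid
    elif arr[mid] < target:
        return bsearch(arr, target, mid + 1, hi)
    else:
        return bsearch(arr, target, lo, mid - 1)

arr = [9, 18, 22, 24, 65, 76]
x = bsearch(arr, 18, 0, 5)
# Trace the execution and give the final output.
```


bsearch(arr, 18, 0, 5)
lo=0, hi=5, mid=2, arr[mid]=22
22 > 18, search left half
lo=0, hi=1, mid=0, arr[mid]=9
9 < 18, search right half
lo=1, hi=1, mid=1, arr[mid]=18
arr[1] == 18, found at index 1
= 1


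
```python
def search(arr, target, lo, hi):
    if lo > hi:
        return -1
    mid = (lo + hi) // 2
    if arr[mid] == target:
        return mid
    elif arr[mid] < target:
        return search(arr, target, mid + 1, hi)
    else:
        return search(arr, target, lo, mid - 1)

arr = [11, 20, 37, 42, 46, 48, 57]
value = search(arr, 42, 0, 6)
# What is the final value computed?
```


search(arr, 42, 0, 6)
lo=0, hi=6, mid=3, arr[mid]=42
arr[3] == 42, found at index 3
= 3


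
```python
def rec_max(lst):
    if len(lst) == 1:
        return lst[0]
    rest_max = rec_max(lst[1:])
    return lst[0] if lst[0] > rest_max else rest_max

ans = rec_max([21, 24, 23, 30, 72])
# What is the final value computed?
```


rec_max([21, 24, 23, 30, 72])
= compare 21 with rec_max([24, 23, 30, 72])
= compare 24 with rec_max([23, 30, 72])
= compare 23 with rec_max([30, 72])
= compare 30 with rec_max([72])
Base: rec_max([72]) = 72
compare 30 with 72: max = 72
compare 23 with 72: max = 72
compare 24 with 72: max = 72
compare 21 with 72: max = 72
= 72


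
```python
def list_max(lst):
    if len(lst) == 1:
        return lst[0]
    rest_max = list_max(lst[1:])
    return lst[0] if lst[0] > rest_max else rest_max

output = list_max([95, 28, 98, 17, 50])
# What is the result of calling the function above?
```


list_max([95, 28, 98, 17, 50])
= compare 95 with list_max([28, 98, 17, 50])
= compare 28 with list_max([98, 17, 50])
= compare 98 with list_max([17, 50])
= compare 17 with list_max([50])
Base: list_max([50]) = 50
compare 17 with 50: max = 50
compare 98 with 50: max = 98
compare 28 with 98: max = 98
compare 95 with 98: max = 98
= 98


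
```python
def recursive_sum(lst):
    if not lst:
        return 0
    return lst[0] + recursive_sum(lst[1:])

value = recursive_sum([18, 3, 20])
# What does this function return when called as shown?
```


recursive_sum([18, 3, 20])
= 18 + recursive_sum([3, 20])
= 18 + 3 + recursive_sum([20])
= 18 + 3 + 20 + recursive_sum([])
= 18 + 3 + 20 + 0
= 41


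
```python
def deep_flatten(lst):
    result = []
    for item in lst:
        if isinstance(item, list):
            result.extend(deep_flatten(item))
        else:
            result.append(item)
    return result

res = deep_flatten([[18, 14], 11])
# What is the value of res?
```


deep_flatten([[18, 14], 11])
Processing each element:
  [18, 14] is a list -> deep_flatten recursively -> [18, 14]
  11 is not a list -> append 11
= [18, 14, 11]


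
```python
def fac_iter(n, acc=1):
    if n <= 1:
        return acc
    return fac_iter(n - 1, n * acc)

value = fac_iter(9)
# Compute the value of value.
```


fac_iter(9, 1)
= fac_iter(8, 9 * 1) = fac_iter(8, 9)
= fac_iter(7, 8 * 9) = fac_iter(7, 72)
= fac_iter(6, 7 * 72) = fac_iter(6, 504)
= fac_iter(5, 6 * 504) = fac_iter(5, 3024)
= fac_iter(4, 5 * 3024) = fac_iter(4, 15120)
= fac_iter(3, 4 * 15120) = fac_iter(3, 60480)
= fac_iter(2, 3 * 60480) = fac_iter(2, 181440)
= fac_iter(1, 2 * 181440) = fac_iter(1, 362880)
n <= 1, return acc = 362880


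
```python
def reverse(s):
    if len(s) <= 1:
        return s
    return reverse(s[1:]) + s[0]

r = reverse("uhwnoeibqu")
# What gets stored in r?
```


reverse("uhwnoeibqu")
= reverse("hwnoeibqu") + "u"
= reverse("wnoeibqu") + "h" + "u"
= reverse("noeibqu") + "w" + "h" + "u"
= reverse("oeibqu") + "n" + "w" + "h" + "u"
= reverse("eibqu") + "o" + "n" + "w" + "h" + "u"
= reverse("ibqu") + "e" + "o" + "n" + "w" + "h" + "u"
= reverse("bqu") + "i" + "e" + "o" + "n" + "w" + "h" + "u"
= reverse("qu") + "b" + "i" + "e" + "o" + "n" + "w" + "h" + "u"
= reverse("u") + "q" + "b" + "i" + "e" + "o" + "n" + "w" + "h" + "u"
= "u" + "q" + "b" + "i" + "e" + "o" + "n" + "w" + "h" + "u"
= "uqbieonwhu"


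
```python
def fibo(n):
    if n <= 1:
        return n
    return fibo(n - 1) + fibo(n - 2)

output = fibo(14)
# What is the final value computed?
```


fibo(14)
= fibo(13) + fibo(12)
= (fibo(12) + fibo(11)) + fibo(12)
Computing bottom-up: fibo(0)=0, fibo(1)=1, fibo(2)=1, fibo(3)=2, fibo(4)=3, fibo(5)=5, fibo(6)=8, fibo(7)=13, fibo(8)=21, fibo(9)=34, fibo(10)=55, fibo(11)=89, fibo(12)=144, fibo(13)=233, fibo(14)=377
= 377


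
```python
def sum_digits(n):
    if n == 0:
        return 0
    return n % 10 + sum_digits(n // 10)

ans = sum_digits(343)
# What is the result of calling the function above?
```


sum_digits(343)
= 3 + sum_digits(34)
= 3 + 4 + sum_digits(3)
= 3 + 4 + 3 + sum_digits(0)
= 3 + 4 + 3 + 0
= 10


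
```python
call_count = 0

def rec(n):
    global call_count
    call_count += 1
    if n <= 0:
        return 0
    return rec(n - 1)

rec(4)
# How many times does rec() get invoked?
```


rec(4) calls rec(3) calls ... calls rec(0)
Total calls: 4 + 1 (for base case) = 5


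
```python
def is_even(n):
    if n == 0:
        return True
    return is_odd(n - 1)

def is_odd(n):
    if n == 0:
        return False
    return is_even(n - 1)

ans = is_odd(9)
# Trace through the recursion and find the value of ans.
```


is_odd(9)
= is_even(8)
= is_odd(7)
= is_even(6)
= is_odd(5)
= is_even(4)
= is_odd(3)
= is_even(2)
= is_odd(1)
= is_even(0)
n == 0: return True
= True


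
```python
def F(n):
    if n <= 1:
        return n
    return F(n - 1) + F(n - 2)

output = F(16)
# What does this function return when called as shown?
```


F(16)
= F(15) + F(14)
= (F(14) + F(13)) + F(14)
Computing bottom-up: F(0)=0, F(1)=1, F(2)=1, F(3)=2, F(4)=3, F(5)=5, F(6)=8, F(7)=13, F(8)=21, F(9)=34, F(10)=55, F(11)=89, F(12)=144, F(13)=233, F(14)=377, F(15)=610, F(16)=987
= 987


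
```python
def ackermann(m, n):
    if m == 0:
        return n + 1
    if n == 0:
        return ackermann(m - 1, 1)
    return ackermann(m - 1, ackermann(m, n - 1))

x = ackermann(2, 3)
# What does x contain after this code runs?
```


ackermann(2, 3)
= ackermann(1, ackermann(2, 2))
First compute ackermann(2, 2) = 7
= ackermann(1, 7)
= 9


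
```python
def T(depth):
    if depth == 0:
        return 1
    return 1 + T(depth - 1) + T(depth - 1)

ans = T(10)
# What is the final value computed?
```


T(10)
= 1 + T(9) + T(9)
= 1 + 2 * T(9)
T(k) = 2^(k+1) - 1
T(0) = 1
T(1) = 3
T(2) = 7
T(3) = 15
T(4) = 31
T(10) = 2^11 - 1 = 2047


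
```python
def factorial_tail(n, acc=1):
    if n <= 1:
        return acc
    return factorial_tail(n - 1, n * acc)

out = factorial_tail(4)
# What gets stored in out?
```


factorial_tail(4, 1)
= factorial_tail(3, 4 * 1) = factorial_tail(3, 4)
= factorial_tail(2, 3 * 4) = factorial_tail(2, 12)
= factorial_tail(1, 2 * 12) = factorial_tail(1, 24)
n <= 1, return acc = 24


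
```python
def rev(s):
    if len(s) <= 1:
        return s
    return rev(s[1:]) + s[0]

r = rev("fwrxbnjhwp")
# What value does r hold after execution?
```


rev("fwrxbnjhwp")
= rev("wrxbnjhwp") + "f"
= rev("rxbnjhwp") + "w" + "f"
= rev("xbnjhwp") + "r" + "w" + "f"
= rev("bnjhwp") + "x" + "r" + "w" + "f"
= rev("njhwp") + "b" + "x" + "r" + "w" + "f"
= rev("jhwp") + "n" + "b" + "x" + "r" + "w" + "f"
= rev("hwp") + "j" + "n" + "b" + "x" + "r" + "w" + "f"
= rev("wp") + "h" + "j" + "n" + "b" + "x" + "r" + "w" + "f"
= rev("p") + "w" + "h" + "j" + "n" + "b" + "x" + "r" + "w" + "f"
= "p" + "w" + "h" + "j" + "n" + "b" + "x" + "r" + "w" + "f"
= "pwhjnbxrwf"


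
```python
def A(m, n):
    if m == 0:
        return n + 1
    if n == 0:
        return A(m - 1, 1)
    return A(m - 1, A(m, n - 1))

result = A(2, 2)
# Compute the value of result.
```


A(2, 2)
= A(1, A(2, 1))
First compute A(2, 1) = 5
= A(1, 5)
= 7


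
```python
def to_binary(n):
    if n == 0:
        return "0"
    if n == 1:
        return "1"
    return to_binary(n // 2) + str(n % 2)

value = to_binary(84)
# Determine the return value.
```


to_binary(84)
= to_binary(42) + "0"
= to_binary(21) + "0" + "0"
= to_binary(10) + "1" + "0" + "0"
= to_binary(5) + "0" + "1" + "0" + "0"
= to_binary(2) + "1" + "0" + "1" + "0" + "0"
= to_binary(1) + "0" + "1" + "0" + "1" + "0" + "0"
= "1" + "0" + "1" + "0" + "1" + "0" + "0"
= "1010100"


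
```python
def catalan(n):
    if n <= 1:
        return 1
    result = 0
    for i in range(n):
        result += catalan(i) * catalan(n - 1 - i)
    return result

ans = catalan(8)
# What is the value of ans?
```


catalan(8)
= sum of catalan(i) * catalan(8-1-i) for i in 0..7
First compute sub-values bottom-up:
  catalan(0) = 1, catalan(1) = 1
  catalan(2) = 1*1 + 1*1 = 2
  catalan(3) = 1*2 + 1*1 + 2*1 = 5
  catalan(4) = 1*5 + 1*2 + 2*1 + 5*1 = 14
  catalan(5) = 1*14 + 1*5 + 2*2 + 5*1 + 14*1 = 42
  catalan(6) = 1*42 + 1*14 + 2*5 + 5*2 + 14*1 + 42*1 = 132
  catalan(7) = 1*132 + 1*42 + 2*14 + 5*5 + 14*2 + 42*1 + 132*1 = 429
Now catalan(8):
  catalan(0)*catalan(7) = 1*429 = 429
  catalan(1)*catalan(6) = 1*132 = 132
  catalan(2)*catalan(5) = 2*42 = 84
  catalan(3)*catalan(4) = 5*14 = 70
  catalan(4)*catalan(3) = 14*5 = 70
  catalan(5)*catalan(2) = 42*2 = 84
  catalan(6)*catalan(1) = 132*1 = 132
  catalan(7)*catalan(0) = 429*1 = 429
= 429 + 132 + 84 + 70 + 70 + 84 + 132 + 429
= 1430


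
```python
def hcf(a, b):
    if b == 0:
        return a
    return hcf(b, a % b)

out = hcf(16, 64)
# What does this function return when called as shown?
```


hcf(16, 64)
= hcf(64, 16 % 64) = hcf(64, 16)
= hcf(16, 64 % 16) = hcf(16, 0)
b == 0, return a = 16


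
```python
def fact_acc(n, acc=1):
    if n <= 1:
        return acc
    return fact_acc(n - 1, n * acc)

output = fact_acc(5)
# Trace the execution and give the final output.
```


fact_acc(5, 1)
= fact_acc(4, 5 * 1) = fact_acc(4, 5)
= fact_acc(3, 4 * 5) = fact_acc(3, 20)
= fact_acc(2, 3 * 20) = fact_acc(2, 60)
= fact_acc(1, 2 * 60) = fact_acc(1, 120)
n <= 1, return acc = 120


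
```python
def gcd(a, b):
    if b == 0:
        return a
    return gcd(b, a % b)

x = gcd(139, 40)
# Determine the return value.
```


gcd(139, 40)
= gcd(40, 139 % 40) = gcd(40, 19)
= gcd(19, 40 % 19) = gcd(19, 2)
= gcd(2, 19 % 2) = gcd(2, 1)
= gcd(1, 2 % 1) = gcd(1, 0)
b == 0, return a = 1


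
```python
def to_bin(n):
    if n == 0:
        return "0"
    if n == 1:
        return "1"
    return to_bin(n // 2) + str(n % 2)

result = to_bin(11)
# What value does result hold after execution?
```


to_bin(11)
= to_bin(5) + "1"
= to_bin(2) + "1" + "1"
= to_bin(1) + "0" + "1" + "1"
= "1" + "0" + "1" + "1"
= "1011"


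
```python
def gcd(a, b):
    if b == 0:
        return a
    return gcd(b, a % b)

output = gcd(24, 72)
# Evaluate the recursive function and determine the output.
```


gcd(24, 72)
= gcd(72, 24 % 72) = gcd(72, 24)
= gcd(24, 72 % 24) = gcd(24, 0)
b == 0, return a = 24


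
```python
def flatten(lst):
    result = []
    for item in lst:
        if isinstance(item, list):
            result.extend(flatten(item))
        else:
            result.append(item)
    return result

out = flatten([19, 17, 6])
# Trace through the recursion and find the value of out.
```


flatten([19, 17, 6])
Processing each element:
  19 is not a list -> append 19
  17 is not a list -> append 17
  6 is not a list -> append 6
= [19, 17, 6]


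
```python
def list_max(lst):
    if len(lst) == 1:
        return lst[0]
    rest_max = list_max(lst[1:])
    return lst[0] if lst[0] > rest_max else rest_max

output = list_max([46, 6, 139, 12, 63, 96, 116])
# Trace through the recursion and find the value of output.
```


list_max([46, 6, 139, 12, 63, 96, 116])
= compare 46 with list_max([6, 139, 12, 63, 96, 116])
= compare 6 with list_max([139, 12, 63, 96, 116])
= compare 139 with list_max([12, 63, 96, 116])
= compare 12 with list_max([63, 96, 116])
= compare 63 with list_max([96, 116])
= compare 96 with list_max([116])
Base: list_max([116]) = 116
compare 96 with 116: max = 116
compare 63 with 116: max = 116
compare 12 with 116: max = 116
compare 139 with 116: max = 139
compare 6 with 139: max = 139
compare 46 with 139: max = 139
= 139


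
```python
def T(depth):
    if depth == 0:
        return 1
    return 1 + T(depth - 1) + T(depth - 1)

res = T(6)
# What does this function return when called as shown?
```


T(6)
= 1 + T(5) + T(5)
= 1 + 2 * T(5)
T(k) = 2^(k+1) - 1
T(0) = 1
T(1) = 3
T(2) = 7
T(3) = 15
T(4) = 31
T(6) = 2^7 - 1 = 127


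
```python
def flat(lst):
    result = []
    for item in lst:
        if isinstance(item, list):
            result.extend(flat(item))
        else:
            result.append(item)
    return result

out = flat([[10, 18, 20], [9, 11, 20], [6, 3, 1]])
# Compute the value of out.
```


flat([[10, 18, 20], [9, 11, 20], [6, 3, 1]])
Processing each element:
  [10, 18, 20] is a list -> flat recursively -> [10, 18, 20]
  [9, 11, 20] is a list -> flat recursively -> [9, 11, 20]
  [6, 3, 1] is a list -> flat recursively -> [6, 3, 1]
= [10, 18, 20, 9, 11, 20, 6, 3, 1]


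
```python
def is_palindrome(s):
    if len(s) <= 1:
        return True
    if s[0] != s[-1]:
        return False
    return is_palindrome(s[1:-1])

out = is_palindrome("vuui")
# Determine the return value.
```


is_palindrome("vuui")
"vuui": s[0]='v' != s[-1]='i' -> False
= False


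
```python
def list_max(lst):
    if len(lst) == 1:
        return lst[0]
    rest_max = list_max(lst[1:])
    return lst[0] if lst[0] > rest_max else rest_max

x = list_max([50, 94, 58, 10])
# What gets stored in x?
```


list_max([50, 94, 58, 10])
= compare 50 with list_max([94, 58, 10])
= compare 94 with list_max([58, 10])
= compare 58 with list_max([10])
Base: list_max([10]) = 10
compare 58 with 10: max = 58
compare 94 with 58: max = 94
compare 50 with 94: max = 94
= 94


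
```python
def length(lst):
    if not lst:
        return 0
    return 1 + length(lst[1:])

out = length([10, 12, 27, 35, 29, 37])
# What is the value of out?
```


length([10, 12, 27, 35, 29, 37])
= 1 + length([12, 27, 35, 29, 37])
= 1 + 1 + length([27, 35, 29, 37])
= 1 + 1 + 1 + length([35, 29, 37])
= 1 + 1 + 1 + 1 + length([29, 37])
= 1 + 1 + 1 + 1 + 1 + length([37])
= 1 + 1 + 1 + 1 + 1 + 1 + length([])
= 1 + 1 + 1 + 1 + 1 + 1 + 0
= 6


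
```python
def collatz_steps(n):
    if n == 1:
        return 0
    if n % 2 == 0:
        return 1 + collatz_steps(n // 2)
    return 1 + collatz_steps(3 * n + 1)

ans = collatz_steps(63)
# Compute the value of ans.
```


collatz_steps(63)
63 is odd -> 3*63+1 = 190 -> collatz_steps(190)
190 is even -> collatz_steps(95)
95 is odd -> 3*95+1 = 286 -> collatz_steps(286)
286 is even -> collatz_steps(143)
143 is odd -> 3*143+1 = 430 -> collatz_steps(430)
430 is even -> collatz_steps(215)
215 is odd -> 3*215+1 = 646 -> collatz_steps(646)
646 is even -> collatz_steps(323)
323 is odd -> 3*323+1 = 970 -> collatz_steps(970)
970 is even -> collatz_steps(485)
485 is odd -> 3*485+1 = 1456 -> collatz_steps(1456)
1456 is even -> collatz_steps(728)
728 is even -> collatz_steps(364)
364 is even -> collatz_steps(182)
182 is even -> collatz_steps(91)
91 is odd -> 3*91+1 = 274 -> collatz_steps(274)
274 is even -> collatz_steps(137)
137 is odd -> 3*137+1 = 412 -> collatz_steps(412)
412 is even -> collatz_steps(206)
206 is even -> collatz_steps(103)
103 is odd -> 3*103+1 = 310 -> collatz_steps(310)
310 is even -> collatz_steps(155)
155 is odd -> 3*155+1 = 466 -> collatz_steps(466)
466 is even -> collatz_steps(233)
233 is odd -> 3*233+1 = 700 -> collatz_steps(700)
700 is even -> collatz_steps(350)
350 is even -> collatz_steps(175)
175 is odd -> 3*175+1 = 526 -> collatz_steps(526)
526 is even -> collatz_steps(263)
263 is odd -> 3*263+1 = 790 -> collatz_steps(790)
790 is even -> collatz_steps(395)
395 is odd -> 3*395+1 = 1186 -> collatz_steps(1186)
1186 is even -> collatz_steps(593)
593 is odd -> 3*593+1 = 1780 -> collatz_steps(1780)
1780 is even -> collatz_steps(890)
890 is even -> collatz_steps(445)
445 is odd -> 3*445+1 = 1336 -> collatz_steps(1336)
1336 is even -> collatz_steps(668)
668 is even -> collatz_steps(334)
334 is even -> collatz_steps(167)
167 is odd -> 3*167+1 = 502 -> collatz_steps(502)
502 is even -> collatz_steps(251)
251 is odd -> 3*251+1 = 754 -> collatz_steps(754)
754 is even -> collatz_steps(377)
377 is odd -> 3*377+1 = 1132 -> collatz_steps(1132)
1132 is even -> collatz_steps(566)
566 is even -> collatz_steps(283)
283 is odd -> 3*283+1 = 850 -> collatz_steps(850)
850 is even -> collatz_steps(425)
425 is odd -> 3*425+1 = 1276 -> collatz_steps(1276)
1276 is even -> collatz_steps(638)
638 is even -> collatz_steps(319)
319 is odd -> 3*319+1 = 958 -> collatz_steps(958)
958 is even -> collatz_steps(479)
479 is odd -> 3*479+1 = 1438 -> collatz_steps(1438)
1438 is even -> collatz_steps(719)
719 is odd -> 3*719+1 = 2158 -> collatz_steps(2158)
2158 is even -> collatz_steps(1079)
1079 is odd -> 3*1079+1 = 3238 -> collatz_steps(3238)
3238 is even -> collatz_steps(1619)
1619 is odd -> 3*1619+1 = 4858 -> collatz_steps(4858)
4858 is even -> collatz_steps(2429)
2429 is odd -> 3*2429+1 = 7288 -> collatz_steps(7288)
7288 is even -> collatz_steps(3644)
3644 is even -> collatz_steps(1822)
1822 is even -> collatz_steps(911)
911 is odd -> 3*911+1 = 2734 -> collatz_steps(2734)
2734 is even -> collatz_steps(1367)
1367 is odd -> 3*1367+1 = 4102 -> collatz_steps(4102)
4102 is even -> collatz_steps(2051)
2051 is odd -> 3*2051+1 = 6154 -> collatz_steps(6154)
6154 is even -> collatz_steps(3077)
3077 is odd -> 3*3077+1 = 9232 -> collatz_steps(9232)
9232 is even -> collatz_steps(4616)
4616 is even -> collatz_steps(2308)
2308 is even -> collatz_steps(1154)
1154 is even -> collatz_steps(577)
577 is odd -> 3*577+1 = 1732 -> collatz_steps(1732)
1732 is even -> collatz_steps(866)
866 is even -> collatz_steps(433)
433 is odd -> 3*433+1 = 1300 -> collatz_steps(1300)
1300 is even -> collatz_steps(650)
650 is even -> collatz_steps(325)
325 is odd -> 3*325+1 = 976 -> collatz_steps(976)
976 is even -> collatz_steps(488)
488 is even -> collatz_steps(244)
244 is even -> collatz_steps(122)
122 is even -> collatz_steps(61)
61 is odd -> 3*61+1 = 184 -> collatz_steps(184)
184 is even -> collatz_steps(92)
92 is even -> collatz_steps(46)
46 is even -> collatz_steps(23)
23 is odd -> 3*23+1 = 70 -> collatz_steps(70)
70 is even -> collatz_steps(35)
35 is odd -> 3*35+1 = 106 -> collatz_steps(106)
106 is even -> collatz_steps(53)
53 is odd -> 3*53+1 = 160 -> collatz_steps(160)
160 is even -> collatz_steps(80)
80 is even -> collatz_steps(40)
40 is even -> collatz_steps(20)
20 is even -> collatz_steps(10)
10 is even -> collatz_steps(5)
5 is odd -> 3*5+1 = 16 -> collatz_steps(16)
16 is even -> collatz_steps(8)
8 is even -> collatz_steps(4)
4 is even -> collatz_steps(2)
2 is even -> collatz_steps(1)
Reached 1 after 107 steps
= 107


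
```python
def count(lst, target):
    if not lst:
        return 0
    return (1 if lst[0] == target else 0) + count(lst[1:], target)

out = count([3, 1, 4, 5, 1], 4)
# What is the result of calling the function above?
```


count([3, 1, 4, 5, 1], 4)
lst[0]=3 != 4: 0 + count([1, 4, 5, 1], 4)
lst[0]=1 != 4: 0 + count([4, 5, 1], 4)
lst[0]=4 == 4: 1 + count([5, 1], 4)
lst[0]=5 != 4: 0 + count([1], 4)
lst[0]=1 != 4: 0 + count([], 4)
= 1


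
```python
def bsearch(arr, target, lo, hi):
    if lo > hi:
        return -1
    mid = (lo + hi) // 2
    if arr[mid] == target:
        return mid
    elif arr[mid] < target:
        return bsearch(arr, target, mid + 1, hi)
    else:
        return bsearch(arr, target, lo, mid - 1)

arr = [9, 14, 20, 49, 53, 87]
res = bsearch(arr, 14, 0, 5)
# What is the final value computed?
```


bsearch(arr, 14, 0, 5)
lo=0, hi=5, mid=2, arr[mid]=20
20 > 14, search left half
lo=0, hi=1, mid=0, arr[mid]=9
9 < 14, search right half
lo=1, hi=1, mid=1, arr[mid]=14
arr[1] == 14, found at index 1
= 1


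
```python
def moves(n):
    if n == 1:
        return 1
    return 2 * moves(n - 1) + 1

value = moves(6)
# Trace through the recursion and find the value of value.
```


moves(6)
= 2 * moves(5) + 1
= 2 * (2 * moves(4) + 1) + 1
= 2 * (2 * (2 * moves(3) + 1) + 1) + 1
= 2 * (2 * (2 * (2 * moves(2) + 1) + 1) + 1) + 1
= 2 * (2 * (2 * (2 * (2 * moves(1) + 1) + 1) + 1) + 1) + 1
Now compute bottom-up:
moves(1) = 1
moves(2) = 2 * 1 + 1 = 3
moves(3) = 2 * 3 + 1 = 7
moves(4) = 2 * 7 + 1 = 15
moves(5) = 2 * 15 + 1 = 31
moves(6) = 2 * 31 + 1 = 63
= 63


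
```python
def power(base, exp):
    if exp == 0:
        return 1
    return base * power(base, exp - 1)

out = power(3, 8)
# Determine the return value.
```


power(3, 8)
= 3 * power(3, 7)
= 3 * 3 * power(3, 6)
= 3 * 3 * 3 * power(3, 5)
= 3 * 3 * 3 * 3 * power(3, 4)
= 3 * 3 * 3 * 3 * 3 * power(3, 3)
= 3 * 3 * 3 * 3 * 3 * 3 * power(3, 2)
= 3 * 3 * 3 * 3 * 3 * 3 * 3 * power(3, 1)
= 3 * 3 * 3 * 3 * 3 * 3 * 3 * 3 * power(3, 0)
= 3 * 3 * 3 * 3 * 3 * 3 * 3 * 3 * 1
= 6561


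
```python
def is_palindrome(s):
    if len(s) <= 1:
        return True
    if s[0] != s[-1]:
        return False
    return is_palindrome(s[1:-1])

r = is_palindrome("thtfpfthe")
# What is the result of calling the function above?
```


is_palindrome("thtfpfthe")
"thtfpfthe": s[0]='t' != s[-1]='e' -> False
= False


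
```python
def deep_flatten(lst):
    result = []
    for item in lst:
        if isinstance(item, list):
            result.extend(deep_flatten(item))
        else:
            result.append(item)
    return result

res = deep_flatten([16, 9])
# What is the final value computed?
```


deep_flatten([16, 9])
Processing each element:
  16 is not a list -> append 16
  9 is not a list -> append 9
= [16, 9]


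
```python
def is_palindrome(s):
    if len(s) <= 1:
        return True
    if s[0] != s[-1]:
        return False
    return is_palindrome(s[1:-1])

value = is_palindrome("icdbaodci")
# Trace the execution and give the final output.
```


is_palindrome("icdbaodci")
"icdbaodci": s[0]='i' == s[-1]='i' -> is_palindrome("cdbaodc")
"cdbaodc": s[0]='c' == s[-1]='c' -> is_palindrome("dbaod")
"dbaod": s[0]='d' == s[-1]='d' -> is_palindrome("bao")
"bao": s[0]='b' != s[-1]='o' -> False
= False


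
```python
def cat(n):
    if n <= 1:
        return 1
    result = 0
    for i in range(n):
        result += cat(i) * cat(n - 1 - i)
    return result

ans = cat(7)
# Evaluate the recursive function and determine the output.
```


cat(7)
= sum of cat(i) * cat(7-1-i) for i in 0..6
First compute sub-values bottom-up:
  cat(0) = 1, cat(1) = 1
  cat(2) = 1*1 + 1*1 = 2
  cat(3) = 1*2 + 1*1 + 2*1 = 5
  cat(4) = 1*5 + 1*2 + 2*1 + 5*1 = 14
  cat(5) = 1*14 + 1*5 + 2*2 + 5*1 + 14*1 = 42
  cat(6) = 1*42 + 1*14 + 2*5 + 5*2 + 14*1 + 42*1 = 132
Now cat(7):
  cat(0)*cat(6) = 1*132 = 132
  cat(1)*cat(5) = 1*42 = 42
  cat(2)*cat(4) = 2*14 = 28
  cat(3)*cat(3) = 5*5 = 25
  cat(4)*cat(2) = 14*2 = 28
  cat(5)*cat(1) = 42*1 = 42
  cat(6)*cat(0) = 132*1 = 132
= 132 + 42 + 28 + 25 + 28 + 42 + 132
= 429


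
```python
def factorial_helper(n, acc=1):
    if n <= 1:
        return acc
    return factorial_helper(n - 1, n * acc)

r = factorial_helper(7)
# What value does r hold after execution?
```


factorial_helper(7, 1)
= factorial_helper(6, 7 * 1) = factorial_helper(6, 7)
= factorial_helper(5, 6 * 7) = factorial_helper(5, 42)
= factorial_helper(4, 5 * 42) = factorial_helper(4, 210)
= factorial_helper(3, 4 * 210) = factorial_helper(3, 840)
= factorial_helper(2, 3 * 840) = factorial_helper(2, 2520)
= factorial_helper(1, 2 * 2520) = factorial_helper(1, 5040)
n <= 1, return acc = 5040


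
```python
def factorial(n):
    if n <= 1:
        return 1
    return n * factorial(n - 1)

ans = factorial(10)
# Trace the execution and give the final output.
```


factorial(10)
= 10 * factorial(9)
= 10 * 9 * factorial(8)
= 10 * 9 * 8 * factorial(7)
= 10 * 9 * 8 * 7 * factorial(6)
= 10 * 9 * 8 * 7 * 6 * factorial(5)
= 10 * 9 * 8 * 7 * 6 * 5 * factorial(4)
= 10 * 9 * 8 * 7 * 6 * 5 * 4 * factorial(3)
= 10 * 9 * 8 * 7 * 6 * 5 * 4 * 3 * factorial(2)
= 10 * 9 * 8 * 7 * 6 * 5 * 4 * 3 * 2 * factorial(1)
= 10 * 9 * 8 * 7 * 6 * 5 * 4 * 3 * 2 * 1
= 3628800


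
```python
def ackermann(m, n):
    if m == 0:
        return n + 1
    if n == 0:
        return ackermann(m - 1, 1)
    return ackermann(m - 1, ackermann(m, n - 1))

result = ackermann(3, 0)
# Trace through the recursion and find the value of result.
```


ackermann(3, 0)
n == 0: return ackermann(2, 1)
= ackermann(2, 1) = 5
= 5


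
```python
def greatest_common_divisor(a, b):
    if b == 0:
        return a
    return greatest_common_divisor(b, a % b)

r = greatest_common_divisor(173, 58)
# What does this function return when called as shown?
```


greatest_common_divisor(173, 58)
= greatest_common_divisor(58, 173 % 58) = greatest_common_divisor(58, 57)
= greatest_common_divisor(57, 58 % 57) = greatest_common_divisor(57, 1)
= greatest_common_divisor(1, 57 % 1) = greatest_common_divisor(1, 0)
b == 0, return a = 1


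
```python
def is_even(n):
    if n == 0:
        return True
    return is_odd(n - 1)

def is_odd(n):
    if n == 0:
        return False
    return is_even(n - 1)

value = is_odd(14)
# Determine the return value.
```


is_odd(14)
= is_even(13)
= is_odd(12)
= is_even(11)
= is_odd(10)
= is_even(9)
= is_odd(8)
= is_even(7)
= is_odd(6)
= is_even(5)
= is_odd(4)
= is_even(3)
= is_odd(2)
= is_even(1)
= is_odd(0)
n == 0: return False
= False


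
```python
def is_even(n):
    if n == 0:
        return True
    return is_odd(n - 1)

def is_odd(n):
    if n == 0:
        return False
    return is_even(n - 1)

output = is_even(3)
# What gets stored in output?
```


is_even(3)
= is_odd(2)
= is_even(1)
= is_odd(0)
n == 0: return False
= False


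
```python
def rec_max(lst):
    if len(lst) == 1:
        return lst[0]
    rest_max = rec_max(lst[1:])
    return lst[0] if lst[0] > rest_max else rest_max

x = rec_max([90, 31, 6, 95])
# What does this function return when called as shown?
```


rec_max([90, 31, 6, 95])
= compare 90 with rec_max([31, 6, 95])
= compare 31 with rec_max([6, 95])
= compare 6 with rec_max([95])
Base: rec_max([95]) = 95
compare 6 with 95: max = 95
compare 31 with 95: max = 95
compare 90 with 95: max = 95
= 95


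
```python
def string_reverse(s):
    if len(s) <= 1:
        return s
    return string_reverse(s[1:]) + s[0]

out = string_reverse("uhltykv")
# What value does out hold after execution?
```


string_reverse("uhltykv")
= string_reverse("hltykv") + "u"
= string_reverse("ltykv") + "h" + "u"
= string_reverse("tykv") + "l" + "h" + "u"
= string_reverse("ykv") + "t" + "l" + "h" + "u"
= string_reverse("kv") + "y" + "t" + "l" + "h" + "u"
= string_reverse("v") + "k" + "y" + "t" + "l" + "h" + "u"
= "v" + "k" + "y" + "t" + "l" + "h" + "u"
= "vkytlhu"


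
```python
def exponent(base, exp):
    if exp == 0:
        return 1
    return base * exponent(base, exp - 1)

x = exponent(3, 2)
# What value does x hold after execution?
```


exponent(3, 2)
= 3 * exponent(3, 1)
= 3 * 3 * exponent(3, 0)
= 3 * 3 * 1
= 9


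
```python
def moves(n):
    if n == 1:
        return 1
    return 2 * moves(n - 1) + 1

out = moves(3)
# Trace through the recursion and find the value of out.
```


moves(3)
= 2 * moves(2) + 1
= 2 * (2 * moves(1) + 1) + 1
Now compute bottom-up:
moves(1) = 1
moves(2) = 2 * 1 + 1 = 3
moves(3) = 2 * 3 + 1 = 7
= 7


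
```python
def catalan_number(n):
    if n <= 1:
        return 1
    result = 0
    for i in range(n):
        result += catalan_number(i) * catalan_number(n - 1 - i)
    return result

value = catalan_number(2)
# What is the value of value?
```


catalan_number(2)
= sum of catalan_number(i) * catalan_number(2-1-i) for i in 0..1
  catalan_number(0)*catalan_number(1) = 1*1 = 1
  catalan_number(1)*catalan_number(0) = 1*1 = 1
= 1 + 1
= 2


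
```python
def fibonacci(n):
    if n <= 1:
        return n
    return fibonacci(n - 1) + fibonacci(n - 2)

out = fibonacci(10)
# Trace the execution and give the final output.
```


fibonacci(10)
= fibonacci(9) + fibonacci(8)
= (fibonacci(8) + fibonacci(7)) + fibonacci(8)
Computing bottom-up: fibonacci(0)=0, fibonacci(1)=1, fibonacci(2)=1, fibonacci(3)=2, fibonacci(4)=3, fibonacci(5)=5, fibonacci(6)=8, fibonacci(7)=13, fibonacci(8)=21, fibonacci(9)=34, fibonacci(10)=55
= 55


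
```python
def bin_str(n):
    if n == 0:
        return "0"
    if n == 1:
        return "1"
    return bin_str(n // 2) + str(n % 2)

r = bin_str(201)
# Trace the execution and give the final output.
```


bin_str(201)
= bin_str(100) + "1"
= bin_str(50) + "0" + "1"
= bin_str(25) + "0" + "0" + "1"
= bin_str(12) + "1" + "0" + "0" + "1"
= bin_str(6) + "0" + "1" + "0" + "0" + "1"
= bin_str(3) + "0" + "0" + "1" + "0" + "0" + "1"
= bin_str(1) + "1" + "0" + "0" + "1" + "0" + "0" + "1"
= "1" + "1" + "0" + "0" + "1" + "0" + "0" + "1"
= "11001001"


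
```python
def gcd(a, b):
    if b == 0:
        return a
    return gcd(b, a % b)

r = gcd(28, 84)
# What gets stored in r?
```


gcd(28, 84)
= gcd(84, 28 % 84) = gcd(84, 28)
= gcd(28, 84 % 28) = gcd(28, 0)
b == 0, return a = 28


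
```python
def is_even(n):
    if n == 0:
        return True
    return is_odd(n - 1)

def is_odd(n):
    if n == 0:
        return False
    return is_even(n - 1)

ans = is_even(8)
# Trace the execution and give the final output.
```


is_even(8)
= is_odd(7)
= is_even(6)
= is_odd(5)
= is_even(4)
= is_odd(3)
= is_even(2)
= is_odd(1)
= is_even(0)
n == 0: return True
= True


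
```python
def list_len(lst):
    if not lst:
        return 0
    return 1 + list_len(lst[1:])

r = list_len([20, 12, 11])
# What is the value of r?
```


list_len([20, 12, 11])
= 1 + list_len([12, 11])
= 1 + 1 + list_len([11])
= 1 + 1 + 1 + list_len([])
= 1 + 1 + 1 + 0
= 3


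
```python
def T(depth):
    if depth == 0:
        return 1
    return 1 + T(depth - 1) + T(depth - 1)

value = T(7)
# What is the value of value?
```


T(7)
= 1 + T(6) + T(6)
= 1 + 2 * T(6)
T(k) = 2^(k+1) - 1
T(0) = 1
T(1) = 3
T(2) = 7
T(3) = 15
T(4) = 31
T(7) = 2^8 - 1 = 255


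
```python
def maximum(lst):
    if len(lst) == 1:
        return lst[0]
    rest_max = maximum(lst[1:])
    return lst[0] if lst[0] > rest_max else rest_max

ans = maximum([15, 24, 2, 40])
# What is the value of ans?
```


maximum([15, 24, 2, 40])
= compare 15 with maximum([24, 2, 40])
= compare 24 with maximum([2, 40])
= compare 2 with maximum([40])
Base: maximum([40]) = 40
compare 2 with 40: max = 40
compare 24 with 40: max = 40
compare 15 with 40: max = 40
= 40


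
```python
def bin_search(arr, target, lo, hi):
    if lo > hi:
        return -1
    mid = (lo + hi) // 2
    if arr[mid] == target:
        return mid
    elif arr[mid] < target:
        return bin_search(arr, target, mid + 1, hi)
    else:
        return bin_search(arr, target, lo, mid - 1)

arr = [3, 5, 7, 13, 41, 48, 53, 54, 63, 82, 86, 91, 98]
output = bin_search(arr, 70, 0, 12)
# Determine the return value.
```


bin_search(arr, 70, 0, 12)
lo=0, hi=12, mid=6, arr[mid]=53
53 < 70, search right half
lo=7, hi=12, mid=9, arr[mid]=82
82 > 70, search left half
lo=7, hi=8, mid=7, arr[mid]=54
54 < 70, search right half
lo=8, hi=8, mid=8, arr[mid]=63
63 < 70, search right half
lo > hi, target not found, return -1
= -1


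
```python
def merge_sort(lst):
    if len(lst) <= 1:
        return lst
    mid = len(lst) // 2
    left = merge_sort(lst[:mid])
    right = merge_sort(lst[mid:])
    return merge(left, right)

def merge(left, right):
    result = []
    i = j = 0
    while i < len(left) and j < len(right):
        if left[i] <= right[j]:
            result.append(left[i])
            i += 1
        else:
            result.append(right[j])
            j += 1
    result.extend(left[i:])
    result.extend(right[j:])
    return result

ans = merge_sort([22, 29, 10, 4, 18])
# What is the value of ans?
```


merge_sort([22, 29, 10, 4, 18])
Split into [22, 29] and [10, 4, 18]
Left sorted: [22, 29]
Right sorted: [4, 10, 18]
Merge [22, 29] and [4, 10, 18]
= [4, 10, 18, 22, 29]


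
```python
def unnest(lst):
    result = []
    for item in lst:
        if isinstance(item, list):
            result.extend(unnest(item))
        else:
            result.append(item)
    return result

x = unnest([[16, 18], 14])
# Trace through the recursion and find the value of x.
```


unnest([[16, 18], 14])
Processing each element:
  [16, 18] is a list -> unnest recursively -> [16, 18]
  14 is not a list -> append 14
= [16, 18, 14]


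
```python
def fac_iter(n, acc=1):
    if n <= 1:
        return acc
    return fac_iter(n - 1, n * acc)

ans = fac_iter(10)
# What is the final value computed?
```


fac_iter(10, 1)
= fac_iter(9, 10 * 1) = fac_iter(9, 10)
= fac_iter(8, 9 * 10) = fac_iter(8, 90)
= fac_iter(7, 8 * 90) = fac_iter(7, 720)
= fac_iter(6, 7 * 720) = fac_iter(6, 5040)
= fac_iter(5, 6 * 5040) = fac_iter(5, 30240)
= fac_iter(4, 5 * 30240) = fac_iter(4, 151200)
= fac_iter(3, 4 * 151200) = fac_iter(3, 604800)
= fac_iter(2, 3 * 604800) = fac_iter(2, 1814400)
= fac_iter(1, 2 * 1814400) = fac_iter(1, 3628800)
n <= 1, return acc = 3628800


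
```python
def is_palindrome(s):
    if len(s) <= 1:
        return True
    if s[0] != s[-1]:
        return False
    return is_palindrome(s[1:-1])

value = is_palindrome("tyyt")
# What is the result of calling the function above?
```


is_palindrome("tyyt")
"tyyt": s[0]='t' == s[-1]='t' -> is_palindrome("yy")
"yy": s[0]='y' == s[-1]='y' -> is_palindrome("")
"": len <= 1 -> True
= True


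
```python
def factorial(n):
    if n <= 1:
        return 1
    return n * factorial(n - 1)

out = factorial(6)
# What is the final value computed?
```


factorial(6)
= 6 * factorial(5)
= 6 * 5 * factorial(4)
= 6 * 5 * 4 * factorial(3)
= 6 * 5 * 4 * 3 * factorial(2)
= 6 * 5 * 4 * 3 * 2 * factorial(1)
= 6 * 5 * 4 * 3 * 2 * 1
= 720


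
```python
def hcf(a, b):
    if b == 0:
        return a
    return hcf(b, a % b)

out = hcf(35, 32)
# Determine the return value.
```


hcf(35, 32)
= hcf(32, 35 % 32) = hcf(32, 3)
= hcf(3, 32 % 3) = hcf(3, 2)
= hcf(2, 3 % 2) = hcf(2, 1)
= hcf(1, 2 % 1) = hcf(1, 0)
b == 0, return a = 1


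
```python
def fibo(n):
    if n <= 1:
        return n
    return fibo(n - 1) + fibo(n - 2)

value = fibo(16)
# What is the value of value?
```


fibo(16)
= fibo(15) + fibo(14)
= (fibo(14) + fibo(13)) + fibo(14)
Computing bottom-up: fibo(0)=0, fibo(1)=1, fibo(2)=1, fibo(3)=2, fibo(4)=3, fibo(5)=5, fibo(6)=8, fibo(7)=13, fibo(8)=21, fibo(9)=34, fibo(10)=55, fibo(11)=89, fibo(12)=144, fibo(13)=233, fibo(14)=377, fibo(15)=610, fibo(16)=987
= 987


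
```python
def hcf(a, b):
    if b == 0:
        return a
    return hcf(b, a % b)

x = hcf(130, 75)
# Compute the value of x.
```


hcf(130, 75)
= hcf(75, 130 % 75) = hcf(75, 55)
= hcf(55, 75 % 55) = hcf(55, 20)
= hcf(20, 55 % 20) = hcf(20, 15)
= hcf(15, 20 % 15) = hcf(15, 5)
= hcf(5, 15 % 5) = hcf(5, 0)
b == 0, return a = 5
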